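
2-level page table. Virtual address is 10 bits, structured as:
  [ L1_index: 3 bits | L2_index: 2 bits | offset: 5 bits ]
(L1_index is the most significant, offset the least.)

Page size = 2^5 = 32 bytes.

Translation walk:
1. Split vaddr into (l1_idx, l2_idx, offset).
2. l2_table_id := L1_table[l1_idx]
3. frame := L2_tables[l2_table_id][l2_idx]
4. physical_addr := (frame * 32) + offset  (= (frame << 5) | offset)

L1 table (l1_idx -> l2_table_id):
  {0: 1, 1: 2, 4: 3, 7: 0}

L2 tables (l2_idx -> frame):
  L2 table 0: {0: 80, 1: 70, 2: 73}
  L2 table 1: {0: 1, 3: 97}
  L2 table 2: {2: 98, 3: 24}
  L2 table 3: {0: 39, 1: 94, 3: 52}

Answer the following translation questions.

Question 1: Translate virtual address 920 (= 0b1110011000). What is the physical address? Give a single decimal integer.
Answer: 2584

Derivation:
vaddr = 920 = 0b1110011000
Split: l1_idx=7, l2_idx=0, offset=24
L1[7] = 0
L2[0][0] = 80
paddr = 80 * 32 + 24 = 2584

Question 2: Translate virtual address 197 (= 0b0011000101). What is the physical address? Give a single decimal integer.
vaddr = 197 = 0b0011000101
Split: l1_idx=1, l2_idx=2, offset=5
L1[1] = 2
L2[2][2] = 98
paddr = 98 * 32 + 5 = 3141

Answer: 3141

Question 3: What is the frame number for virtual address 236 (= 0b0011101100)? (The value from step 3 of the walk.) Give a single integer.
Answer: 24

Derivation:
vaddr = 236: l1_idx=1, l2_idx=3
L1[1] = 2; L2[2][3] = 24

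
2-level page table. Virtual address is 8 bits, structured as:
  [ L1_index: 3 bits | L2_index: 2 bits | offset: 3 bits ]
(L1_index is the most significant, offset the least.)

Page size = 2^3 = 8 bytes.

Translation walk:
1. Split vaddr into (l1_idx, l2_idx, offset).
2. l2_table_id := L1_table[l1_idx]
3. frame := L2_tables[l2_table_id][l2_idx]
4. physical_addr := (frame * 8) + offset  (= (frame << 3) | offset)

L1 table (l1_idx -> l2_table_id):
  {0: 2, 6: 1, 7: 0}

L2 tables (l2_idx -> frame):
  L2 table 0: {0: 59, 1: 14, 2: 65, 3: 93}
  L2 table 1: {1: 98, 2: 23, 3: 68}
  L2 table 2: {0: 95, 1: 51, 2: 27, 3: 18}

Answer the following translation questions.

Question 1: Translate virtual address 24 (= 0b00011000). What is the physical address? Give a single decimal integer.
Answer: 144

Derivation:
vaddr = 24 = 0b00011000
Split: l1_idx=0, l2_idx=3, offset=0
L1[0] = 2
L2[2][3] = 18
paddr = 18 * 8 + 0 = 144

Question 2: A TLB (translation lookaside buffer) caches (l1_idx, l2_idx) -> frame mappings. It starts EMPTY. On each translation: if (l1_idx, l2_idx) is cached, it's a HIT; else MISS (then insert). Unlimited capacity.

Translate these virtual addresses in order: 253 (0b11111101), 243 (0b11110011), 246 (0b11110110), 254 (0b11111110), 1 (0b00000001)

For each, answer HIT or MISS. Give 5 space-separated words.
Answer: MISS MISS HIT HIT MISS

Derivation:
vaddr=253: (7,3) not in TLB -> MISS, insert
vaddr=243: (7,2) not in TLB -> MISS, insert
vaddr=246: (7,2) in TLB -> HIT
vaddr=254: (7,3) in TLB -> HIT
vaddr=1: (0,0) not in TLB -> MISS, insert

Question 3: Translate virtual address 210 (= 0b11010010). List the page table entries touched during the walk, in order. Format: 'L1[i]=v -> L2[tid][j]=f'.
vaddr = 210 = 0b11010010
Split: l1_idx=6, l2_idx=2, offset=2

Answer: L1[6]=1 -> L2[1][2]=23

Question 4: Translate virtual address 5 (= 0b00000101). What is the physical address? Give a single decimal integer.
Answer: 765

Derivation:
vaddr = 5 = 0b00000101
Split: l1_idx=0, l2_idx=0, offset=5
L1[0] = 2
L2[2][0] = 95
paddr = 95 * 8 + 5 = 765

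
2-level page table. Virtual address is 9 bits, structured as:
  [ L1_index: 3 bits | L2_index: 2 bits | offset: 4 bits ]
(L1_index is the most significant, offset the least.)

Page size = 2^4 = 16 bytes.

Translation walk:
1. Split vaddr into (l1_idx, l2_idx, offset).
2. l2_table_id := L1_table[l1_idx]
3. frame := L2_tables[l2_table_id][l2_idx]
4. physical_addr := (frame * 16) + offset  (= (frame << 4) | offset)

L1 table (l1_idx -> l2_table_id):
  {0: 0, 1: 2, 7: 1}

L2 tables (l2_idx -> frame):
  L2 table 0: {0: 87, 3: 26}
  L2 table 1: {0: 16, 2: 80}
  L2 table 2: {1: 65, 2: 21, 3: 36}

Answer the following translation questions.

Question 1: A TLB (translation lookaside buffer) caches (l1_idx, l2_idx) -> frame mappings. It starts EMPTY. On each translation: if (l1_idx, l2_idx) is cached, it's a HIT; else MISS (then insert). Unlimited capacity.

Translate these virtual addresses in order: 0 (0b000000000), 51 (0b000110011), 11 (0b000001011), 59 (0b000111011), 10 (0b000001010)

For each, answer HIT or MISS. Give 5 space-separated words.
vaddr=0: (0,0) not in TLB -> MISS, insert
vaddr=51: (0,3) not in TLB -> MISS, insert
vaddr=11: (0,0) in TLB -> HIT
vaddr=59: (0,3) in TLB -> HIT
vaddr=10: (0,0) in TLB -> HIT

Answer: MISS MISS HIT HIT HIT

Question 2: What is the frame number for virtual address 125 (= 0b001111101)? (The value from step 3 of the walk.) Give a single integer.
vaddr = 125: l1_idx=1, l2_idx=3
L1[1] = 2; L2[2][3] = 36

Answer: 36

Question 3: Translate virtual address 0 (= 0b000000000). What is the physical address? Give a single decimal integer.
Answer: 1392

Derivation:
vaddr = 0 = 0b000000000
Split: l1_idx=0, l2_idx=0, offset=0
L1[0] = 0
L2[0][0] = 87
paddr = 87 * 16 + 0 = 1392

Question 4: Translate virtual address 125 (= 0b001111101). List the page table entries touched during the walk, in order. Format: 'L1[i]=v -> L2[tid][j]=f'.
Answer: L1[1]=2 -> L2[2][3]=36

Derivation:
vaddr = 125 = 0b001111101
Split: l1_idx=1, l2_idx=3, offset=13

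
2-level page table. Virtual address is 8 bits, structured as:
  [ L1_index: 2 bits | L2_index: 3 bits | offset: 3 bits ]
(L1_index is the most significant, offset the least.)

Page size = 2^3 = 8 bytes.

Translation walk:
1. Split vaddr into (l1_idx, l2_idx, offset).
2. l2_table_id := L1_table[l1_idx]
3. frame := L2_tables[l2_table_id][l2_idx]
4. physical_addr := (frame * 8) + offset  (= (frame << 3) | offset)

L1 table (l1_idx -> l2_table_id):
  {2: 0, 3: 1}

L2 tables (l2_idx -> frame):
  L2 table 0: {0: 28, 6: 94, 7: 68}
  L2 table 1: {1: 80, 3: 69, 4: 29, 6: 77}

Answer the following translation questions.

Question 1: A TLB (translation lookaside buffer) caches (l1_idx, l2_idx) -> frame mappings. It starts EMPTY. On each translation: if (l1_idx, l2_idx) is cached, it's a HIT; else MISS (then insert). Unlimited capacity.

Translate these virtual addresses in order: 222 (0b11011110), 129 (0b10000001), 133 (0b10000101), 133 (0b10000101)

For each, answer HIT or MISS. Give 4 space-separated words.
vaddr=222: (3,3) not in TLB -> MISS, insert
vaddr=129: (2,0) not in TLB -> MISS, insert
vaddr=133: (2,0) in TLB -> HIT
vaddr=133: (2,0) in TLB -> HIT

Answer: MISS MISS HIT HIT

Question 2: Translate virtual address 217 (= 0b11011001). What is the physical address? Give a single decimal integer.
Answer: 553

Derivation:
vaddr = 217 = 0b11011001
Split: l1_idx=3, l2_idx=3, offset=1
L1[3] = 1
L2[1][3] = 69
paddr = 69 * 8 + 1 = 553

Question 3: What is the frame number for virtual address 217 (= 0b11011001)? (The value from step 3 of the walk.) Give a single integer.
vaddr = 217: l1_idx=3, l2_idx=3
L1[3] = 1; L2[1][3] = 69

Answer: 69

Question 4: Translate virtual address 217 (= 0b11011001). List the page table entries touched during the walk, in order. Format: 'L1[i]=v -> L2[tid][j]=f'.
Answer: L1[3]=1 -> L2[1][3]=69

Derivation:
vaddr = 217 = 0b11011001
Split: l1_idx=3, l2_idx=3, offset=1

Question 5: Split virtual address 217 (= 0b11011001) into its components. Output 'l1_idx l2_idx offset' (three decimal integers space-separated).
Answer: 3 3 1

Derivation:
vaddr = 217 = 0b11011001
  top 2 bits -> l1_idx = 3
  next 3 bits -> l2_idx = 3
  bottom 3 bits -> offset = 1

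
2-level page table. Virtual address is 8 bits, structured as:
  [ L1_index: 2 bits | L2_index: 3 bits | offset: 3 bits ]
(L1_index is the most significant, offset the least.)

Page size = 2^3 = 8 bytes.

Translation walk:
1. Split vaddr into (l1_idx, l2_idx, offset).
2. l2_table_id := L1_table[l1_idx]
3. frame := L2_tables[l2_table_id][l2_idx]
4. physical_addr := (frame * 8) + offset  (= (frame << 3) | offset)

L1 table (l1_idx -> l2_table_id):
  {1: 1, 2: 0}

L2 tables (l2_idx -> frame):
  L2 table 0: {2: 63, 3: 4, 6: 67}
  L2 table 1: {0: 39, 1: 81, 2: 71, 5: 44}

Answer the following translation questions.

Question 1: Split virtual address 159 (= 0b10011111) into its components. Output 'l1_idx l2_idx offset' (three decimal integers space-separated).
Answer: 2 3 7

Derivation:
vaddr = 159 = 0b10011111
  top 2 bits -> l1_idx = 2
  next 3 bits -> l2_idx = 3
  bottom 3 bits -> offset = 7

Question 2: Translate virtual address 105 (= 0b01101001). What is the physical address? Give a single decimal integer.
Answer: 353

Derivation:
vaddr = 105 = 0b01101001
Split: l1_idx=1, l2_idx=5, offset=1
L1[1] = 1
L2[1][5] = 44
paddr = 44 * 8 + 1 = 353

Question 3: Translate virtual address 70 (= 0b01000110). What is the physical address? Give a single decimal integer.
Answer: 318

Derivation:
vaddr = 70 = 0b01000110
Split: l1_idx=1, l2_idx=0, offset=6
L1[1] = 1
L2[1][0] = 39
paddr = 39 * 8 + 6 = 318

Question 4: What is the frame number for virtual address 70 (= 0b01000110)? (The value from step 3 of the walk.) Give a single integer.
Answer: 39

Derivation:
vaddr = 70: l1_idx=1, l2_idx=0
L1[1] = 1; L2[1][0] = 39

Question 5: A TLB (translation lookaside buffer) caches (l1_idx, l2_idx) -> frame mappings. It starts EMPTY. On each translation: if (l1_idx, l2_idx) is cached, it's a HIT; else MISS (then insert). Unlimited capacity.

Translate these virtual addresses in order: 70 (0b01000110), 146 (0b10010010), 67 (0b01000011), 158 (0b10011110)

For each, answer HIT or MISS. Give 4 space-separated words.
vaddr=70: (1,0) not in TLB -> MISS, insert
vaddr=146: (2,2) not in TLB -> MISS, insert
vaddr=67: (1,0) in TLB -> HIT
vaddr=158: (2,3) not in TLB -> MISS, insert

Answer: MISS MISS HIT MISS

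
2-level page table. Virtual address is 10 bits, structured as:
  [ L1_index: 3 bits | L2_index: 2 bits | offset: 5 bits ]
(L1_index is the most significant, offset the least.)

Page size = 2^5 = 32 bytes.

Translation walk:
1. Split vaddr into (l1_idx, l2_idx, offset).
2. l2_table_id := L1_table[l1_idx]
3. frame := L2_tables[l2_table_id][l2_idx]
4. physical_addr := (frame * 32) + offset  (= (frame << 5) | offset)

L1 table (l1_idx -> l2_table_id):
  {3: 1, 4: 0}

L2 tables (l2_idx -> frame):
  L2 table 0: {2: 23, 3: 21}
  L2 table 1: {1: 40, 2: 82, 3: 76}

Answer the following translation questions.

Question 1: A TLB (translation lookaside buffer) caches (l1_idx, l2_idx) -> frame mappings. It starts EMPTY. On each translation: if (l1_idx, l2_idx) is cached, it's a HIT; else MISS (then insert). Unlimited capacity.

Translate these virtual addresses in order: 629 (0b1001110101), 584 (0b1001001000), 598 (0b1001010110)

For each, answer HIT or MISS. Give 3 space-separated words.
vaddr=629: (4,3) not in TLB -> MISS, insert
vaddr=584: (4,2) not in TLB -> MISS, insert
vaddr=598: (4,2) in TLB -> HIT

Answer: MISS MISS HIT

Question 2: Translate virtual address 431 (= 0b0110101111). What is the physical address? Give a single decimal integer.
Answer: 1295

Derivation:
vaddr = 431 = 0b0110101111
Split: l1_idx=3, l2_idx=1, offset=15
L1[3] = 1
L2[1][1] = 40
paddr = 40 * 32 + 15 = 1295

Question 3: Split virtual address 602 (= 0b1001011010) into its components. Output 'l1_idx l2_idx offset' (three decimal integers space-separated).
vaddr = 602 = 0b1001011010
  top 3 bits -> l1_idx = 4
  next 2 bits -> l2_idx = 2
  bottom 5 bits -> offset = 26

Answer: 4 2 26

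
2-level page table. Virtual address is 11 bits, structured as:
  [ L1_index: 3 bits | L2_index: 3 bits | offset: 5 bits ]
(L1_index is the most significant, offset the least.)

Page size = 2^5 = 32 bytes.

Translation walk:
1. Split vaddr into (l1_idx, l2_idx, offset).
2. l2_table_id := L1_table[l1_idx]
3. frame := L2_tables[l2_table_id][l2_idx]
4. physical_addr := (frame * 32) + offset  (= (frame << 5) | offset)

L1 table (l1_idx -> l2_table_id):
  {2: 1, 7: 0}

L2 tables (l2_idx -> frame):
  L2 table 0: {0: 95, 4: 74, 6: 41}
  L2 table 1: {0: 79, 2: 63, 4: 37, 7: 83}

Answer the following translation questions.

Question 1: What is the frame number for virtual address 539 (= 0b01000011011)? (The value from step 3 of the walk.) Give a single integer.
vaddr = 539: l1_idx=2, l2_idx=0
L1[2] = 1; L2[1][0] = 79

Answer: 79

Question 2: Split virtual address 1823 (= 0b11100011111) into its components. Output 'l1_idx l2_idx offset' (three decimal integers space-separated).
vaddr = 1823 = 0b11100011111
  top 3 bits -> l1_idx = 7
  next 3 bits -> l2_idx = 0
  bottom 5 bits -> offset = 31

Answer: 7 0 31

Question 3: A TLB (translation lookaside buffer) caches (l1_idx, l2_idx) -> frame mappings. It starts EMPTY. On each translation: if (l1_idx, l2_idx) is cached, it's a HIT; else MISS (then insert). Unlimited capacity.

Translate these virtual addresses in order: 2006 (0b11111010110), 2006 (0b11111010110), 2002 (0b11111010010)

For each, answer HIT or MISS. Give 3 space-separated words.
Answer: MISS HIT HIT

Derivation:
vaddr=2006: (7,6) not in TLB -> MISS, insert
vaddr=2006: (7,6) in TLB -> HIT
vaddr=2002: (7,6) in TLB -> HIT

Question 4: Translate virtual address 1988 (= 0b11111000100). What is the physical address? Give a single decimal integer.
Answer: 1316

Derivation:
vaddr = 1988 = 0b11111000100
Split: l1_idx=7, l2_idx=6, offset=4
L1[7] = 0
L2[0][6] = 41
paddr = 41 * 32 + 4 = 1316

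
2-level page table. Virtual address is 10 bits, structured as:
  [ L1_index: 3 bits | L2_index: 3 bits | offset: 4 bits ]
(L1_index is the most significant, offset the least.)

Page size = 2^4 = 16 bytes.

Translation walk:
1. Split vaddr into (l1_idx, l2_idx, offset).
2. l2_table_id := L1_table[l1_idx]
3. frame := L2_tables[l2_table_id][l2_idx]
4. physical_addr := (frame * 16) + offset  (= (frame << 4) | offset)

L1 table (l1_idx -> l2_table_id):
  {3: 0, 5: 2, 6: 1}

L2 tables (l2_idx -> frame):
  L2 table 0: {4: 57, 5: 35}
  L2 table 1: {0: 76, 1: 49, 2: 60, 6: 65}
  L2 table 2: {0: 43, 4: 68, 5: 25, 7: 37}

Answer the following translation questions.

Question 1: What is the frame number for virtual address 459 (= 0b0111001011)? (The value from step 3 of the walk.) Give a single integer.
Answer: 57

Derivation:
vaddr = 459: l1_idx=3, l2_idx=4
L1[3] = 0; L2[0][4] = 57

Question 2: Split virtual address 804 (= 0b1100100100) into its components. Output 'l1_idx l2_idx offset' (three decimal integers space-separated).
vaddr = 804 = 0b1100100100
  top 3 bits -> l1_idx = 6
  next 3 bits -> l2_idx = 2
  bottom 4 bits -> offset = 4

Answer: 6 2 4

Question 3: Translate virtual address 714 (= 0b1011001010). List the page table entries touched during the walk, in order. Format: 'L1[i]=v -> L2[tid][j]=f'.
vaddr = 714 = 0b1011001010
Split: l1_idx=5, l2_idx=4, offset=10

Answer: L1[5]=2 -> L2[2][4]=68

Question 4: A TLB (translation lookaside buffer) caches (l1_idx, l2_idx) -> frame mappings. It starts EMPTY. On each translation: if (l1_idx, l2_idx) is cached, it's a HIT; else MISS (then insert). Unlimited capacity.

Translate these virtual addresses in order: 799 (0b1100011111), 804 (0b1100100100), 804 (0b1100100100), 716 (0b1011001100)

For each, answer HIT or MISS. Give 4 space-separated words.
vaddr=799: (6,1) not in TLB -> MISS, insert
vaddr=804: (6,2) not in TLB -> MISS, insert
vaddr=804: (6,2) in TLB -> HIT
vaddr=716: (5,4) not in TLB -> MISS, insert

Answer: MISS MISS HIT MISS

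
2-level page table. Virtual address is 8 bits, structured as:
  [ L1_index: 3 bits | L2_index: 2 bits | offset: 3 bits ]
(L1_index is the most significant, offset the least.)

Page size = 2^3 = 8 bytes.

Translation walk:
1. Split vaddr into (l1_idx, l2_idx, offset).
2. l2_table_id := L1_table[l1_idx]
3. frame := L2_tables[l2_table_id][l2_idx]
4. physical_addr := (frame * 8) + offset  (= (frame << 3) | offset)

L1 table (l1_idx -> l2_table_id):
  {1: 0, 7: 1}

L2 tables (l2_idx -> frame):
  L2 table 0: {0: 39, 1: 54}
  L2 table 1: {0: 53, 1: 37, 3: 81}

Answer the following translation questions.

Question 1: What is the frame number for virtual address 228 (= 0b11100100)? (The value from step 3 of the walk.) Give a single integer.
vaddr = 228: l1_idx=7, l2_idx=0
L1[7] = 1; L2[1][0] = 53

Answer: 53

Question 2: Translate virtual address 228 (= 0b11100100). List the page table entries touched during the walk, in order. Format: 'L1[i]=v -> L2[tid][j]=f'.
Answer: L1[7]=1 -> L2[1][0]=53

Derivation:
vaddr = 228 = 0b11100100
Split: l1_idx=7, l2_idx=0, offset=4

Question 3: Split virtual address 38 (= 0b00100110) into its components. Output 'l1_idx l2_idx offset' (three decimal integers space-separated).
vaddr = 38 = 0b00100110
  top 3 bits -> l1_idx = 1
  next 2 bits -> l2_idx = 0
  bottom 3 bits -> offset = 6

Answer: 1 0 6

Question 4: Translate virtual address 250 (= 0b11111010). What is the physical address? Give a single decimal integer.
vaddr = 250 = 0b11111010
Split: l1_idx=7, l2_idx=3, offset=2
L1[7] = 1
L2[1][3] = 81
paddr = 81 * 8 + 2 = 650

Answer: 650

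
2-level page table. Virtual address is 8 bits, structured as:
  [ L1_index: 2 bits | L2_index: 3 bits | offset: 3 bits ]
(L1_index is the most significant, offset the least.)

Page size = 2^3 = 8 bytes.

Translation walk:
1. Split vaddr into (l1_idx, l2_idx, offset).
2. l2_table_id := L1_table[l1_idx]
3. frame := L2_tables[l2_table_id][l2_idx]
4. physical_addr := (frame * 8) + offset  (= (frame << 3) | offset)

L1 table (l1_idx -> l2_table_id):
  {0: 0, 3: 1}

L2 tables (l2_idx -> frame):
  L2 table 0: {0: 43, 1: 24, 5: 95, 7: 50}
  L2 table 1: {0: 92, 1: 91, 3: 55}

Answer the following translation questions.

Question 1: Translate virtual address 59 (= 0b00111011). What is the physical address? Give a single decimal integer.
Answer: 403

Derivation:
vaddr = 59 = 0b00111011
Split: l1_idx=0, l2_idx=7, offset=3
L1[0] = 0
L2[0][7] = 50
paddr = 50 * 8 + 3 = 403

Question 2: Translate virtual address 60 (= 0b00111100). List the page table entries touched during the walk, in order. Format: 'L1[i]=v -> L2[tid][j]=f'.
vaddr = 60 = 0b00111100
Split: l1_idx=0, l2_idx=7, offset=4

Answer: L1[0]=0 -> L2[0][7]=50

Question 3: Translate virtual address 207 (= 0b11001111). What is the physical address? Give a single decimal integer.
vaddr = 207 = 0b11001111
Split: l1_idx=3, l2_idx=1, offset=7
L1[3] = 1
L2[1][1] = 91
paddr = 91 * 8 + 7 = 735

Answer: 735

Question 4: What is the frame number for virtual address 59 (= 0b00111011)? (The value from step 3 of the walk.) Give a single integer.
Answer: 50

Derivation:
vaddr = 59: l1_idx=0, l2_idx=7
L1[0] = 0; L2[0][7] = 50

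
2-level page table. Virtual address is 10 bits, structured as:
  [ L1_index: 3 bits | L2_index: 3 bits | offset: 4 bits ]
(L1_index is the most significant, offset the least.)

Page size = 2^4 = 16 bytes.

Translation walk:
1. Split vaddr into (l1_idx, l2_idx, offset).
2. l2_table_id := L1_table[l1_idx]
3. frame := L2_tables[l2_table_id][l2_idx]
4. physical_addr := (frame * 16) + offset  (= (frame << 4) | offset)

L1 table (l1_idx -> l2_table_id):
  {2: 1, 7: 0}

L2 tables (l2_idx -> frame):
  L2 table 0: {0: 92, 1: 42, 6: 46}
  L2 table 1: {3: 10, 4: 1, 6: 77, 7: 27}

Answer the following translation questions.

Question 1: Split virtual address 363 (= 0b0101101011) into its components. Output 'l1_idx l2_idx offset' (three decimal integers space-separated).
vaddr = 363 = 0b0101101011
  top 3 bits -> l1_idx = 2
  next 3 bits -> l2_idx = 6
  bottom 4 bits -> offset = 11

Answer: 2 6 11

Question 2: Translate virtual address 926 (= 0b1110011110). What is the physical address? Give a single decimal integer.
vaddr = 926 = 0b1110011110
Split: l1_idx=7, l2_idx=1, offset=14
L1[7] = 0
L2[0][1] = 42
paddr = 42 * 16 + 14 = 686

Answer: 686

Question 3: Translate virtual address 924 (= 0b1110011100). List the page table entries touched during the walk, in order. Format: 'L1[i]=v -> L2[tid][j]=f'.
vaddr = 924 = 0b1110011100
Split: l1_idx=7, l2_idx=1, offset=12

Answer: L1[7]=0 -> L2[0][1]=42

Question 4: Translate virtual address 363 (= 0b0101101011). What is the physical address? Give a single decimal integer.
vaddr = 363 = 0b0101101011
Split: l1_idx=2, l2_idx=6, offset=11
L1[2] = 1
L2[1][6] = 77
paddr = 77 * 16 + 11 = 1243

Answer: 1243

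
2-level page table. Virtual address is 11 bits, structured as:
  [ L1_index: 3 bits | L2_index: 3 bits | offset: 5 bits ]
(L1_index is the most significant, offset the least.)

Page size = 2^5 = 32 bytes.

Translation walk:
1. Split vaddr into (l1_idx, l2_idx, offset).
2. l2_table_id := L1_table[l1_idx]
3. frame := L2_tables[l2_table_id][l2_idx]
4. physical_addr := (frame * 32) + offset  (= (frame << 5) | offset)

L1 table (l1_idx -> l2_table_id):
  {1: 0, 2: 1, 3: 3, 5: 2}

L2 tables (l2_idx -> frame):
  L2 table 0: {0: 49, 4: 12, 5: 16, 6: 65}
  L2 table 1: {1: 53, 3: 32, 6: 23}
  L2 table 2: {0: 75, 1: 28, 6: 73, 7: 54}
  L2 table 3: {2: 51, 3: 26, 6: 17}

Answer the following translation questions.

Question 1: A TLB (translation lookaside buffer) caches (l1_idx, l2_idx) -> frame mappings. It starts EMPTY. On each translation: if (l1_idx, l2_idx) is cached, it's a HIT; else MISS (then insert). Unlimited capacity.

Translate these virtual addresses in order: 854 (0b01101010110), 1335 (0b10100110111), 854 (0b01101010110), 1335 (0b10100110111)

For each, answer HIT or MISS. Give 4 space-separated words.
Answer: MISS MISS HIT HIT

Derivation:
vaddr=854: (3,2) not in TLB -> MISS, insert
vaddr=1335: (5,1) not in TLB -> MISS, insert
vaddr=854: (3,2) in TLB -> HIT
vaddr=1335: (5,1) in TLB -> HIT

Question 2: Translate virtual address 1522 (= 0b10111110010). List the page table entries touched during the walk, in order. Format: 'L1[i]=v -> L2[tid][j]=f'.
Answer: L1[5]=2 -> L2[2][7]=54

Derivation:
vaddr = 1522 = 0b10111110010
Split: l1_idx=5, l2_idx=7, offset=18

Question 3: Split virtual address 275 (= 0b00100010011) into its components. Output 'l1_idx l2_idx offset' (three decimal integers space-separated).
vaddr = 275 = 0b00100010011
  top 3 bits -> l1_idx = 1
  next 3 bits -> l2_idx = 0
  bottom 5 bits -> offset = 19

Answer: 1 0 19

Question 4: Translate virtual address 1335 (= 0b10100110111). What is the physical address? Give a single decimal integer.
Answer: 919

Derivation:
vaddr = 1335 = 0b10100110111
Split: l1_idx=5, l2_idx=1, offset=23
L1[5] = 2
L2[2][1] = 28
paddr = 28 * 32 + 23 = 919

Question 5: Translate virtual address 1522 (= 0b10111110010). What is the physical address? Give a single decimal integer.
Answer: 1746

Derivation:
vaddr = 1522 = 0b10111110010
Split: l1_idx=5, l2_idx=7, offset=18
L1[5] = 2
L2[2][7] = 54
paddr = 54 * 32 + 18 = 1746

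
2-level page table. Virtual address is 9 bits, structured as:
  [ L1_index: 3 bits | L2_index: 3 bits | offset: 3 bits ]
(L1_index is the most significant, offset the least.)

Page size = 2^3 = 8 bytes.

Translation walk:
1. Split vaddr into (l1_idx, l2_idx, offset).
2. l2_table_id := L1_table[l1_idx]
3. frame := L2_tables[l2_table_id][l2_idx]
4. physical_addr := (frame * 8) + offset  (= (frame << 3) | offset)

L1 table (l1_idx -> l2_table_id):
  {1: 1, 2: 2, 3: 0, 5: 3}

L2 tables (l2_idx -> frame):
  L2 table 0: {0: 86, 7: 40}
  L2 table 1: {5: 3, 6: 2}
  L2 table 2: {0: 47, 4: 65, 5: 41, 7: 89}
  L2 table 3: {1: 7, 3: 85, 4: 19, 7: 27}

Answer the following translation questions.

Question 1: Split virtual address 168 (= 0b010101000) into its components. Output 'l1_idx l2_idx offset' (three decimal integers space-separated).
Answer: 2 5 0

Derivation:
vaddr = 168 = 0b010101000
  top 3 bits -> l1_idx = 2
  next 3 bits -> l2_idx = 5
  bottom 3 bits -> offset = 0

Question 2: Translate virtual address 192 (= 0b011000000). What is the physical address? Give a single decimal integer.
vaddr = 192 = 0b011000000
Split: l1_idx=3, l2_idx=0, offset=0
L1[3] = 0
L2[0][0] = 86
paddr = 86 * 8 + 0 = 688

Answer: 688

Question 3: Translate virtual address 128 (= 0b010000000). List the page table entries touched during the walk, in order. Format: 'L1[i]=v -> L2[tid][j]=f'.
Answer: L1[2]=2 -> L2[2][0]=47

Derivation:
vaddr = 128 = 0b010000000
Split: l1_idx=2, l2_idx=0, offset=0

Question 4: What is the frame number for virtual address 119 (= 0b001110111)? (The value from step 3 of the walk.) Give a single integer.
Answer: 2

Derivation:
vaddr = 119: l1_idx=1, l2_idx=6
L1[1] = 1; L2[1][6] = 2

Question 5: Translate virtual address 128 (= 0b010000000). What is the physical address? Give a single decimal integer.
Answer: 376

Derivation:
vaddr = 128 = 0b010000000
Split: l1_idx=2, l2_idx=0, offset=0
L1[2] = 2
L2[2][0] = 47
paddr = 47 * 8 + 0 = 376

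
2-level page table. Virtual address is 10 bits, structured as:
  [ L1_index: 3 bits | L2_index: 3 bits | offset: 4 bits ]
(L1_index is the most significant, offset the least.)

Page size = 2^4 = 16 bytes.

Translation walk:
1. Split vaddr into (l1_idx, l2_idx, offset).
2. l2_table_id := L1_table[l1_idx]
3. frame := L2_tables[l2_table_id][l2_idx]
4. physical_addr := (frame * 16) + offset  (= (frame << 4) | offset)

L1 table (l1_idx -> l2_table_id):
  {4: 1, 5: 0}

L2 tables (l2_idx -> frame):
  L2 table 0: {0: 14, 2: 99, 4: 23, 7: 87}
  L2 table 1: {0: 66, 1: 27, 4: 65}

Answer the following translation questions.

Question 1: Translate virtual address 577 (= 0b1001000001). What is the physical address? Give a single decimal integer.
vaddr = 577 = 0b1001000001
Split: l1_idx=4, l2_idx=4, offset=1
L1[4] = 1
L2[1][4] = 65
paddr = 65 * 16 + 1 = 1041

Answer: 1041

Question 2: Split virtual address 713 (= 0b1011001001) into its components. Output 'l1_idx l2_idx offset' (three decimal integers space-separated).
Answer: 5 4 9

Derivation:
vaddr = 713 = 0b1011001001
  top 3 bits -> l1_idx = 5
  next 3 bits -> l2_idx = 4
  bottom 4 bits -> offset = 9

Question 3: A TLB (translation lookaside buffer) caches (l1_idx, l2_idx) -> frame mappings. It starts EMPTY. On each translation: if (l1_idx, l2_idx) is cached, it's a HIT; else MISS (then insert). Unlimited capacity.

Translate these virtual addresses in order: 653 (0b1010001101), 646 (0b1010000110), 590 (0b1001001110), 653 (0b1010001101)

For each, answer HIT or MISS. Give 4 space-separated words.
Answer: MISS HIT MISS HIT

Derivation:
vaddr=653: (5,0) not in TLB -> MISS, insert
vaddr=646: (5,0) in TLB -> HIT
vaddr=590: (4,4) not in TLB -> MISS, insert
vaddr=653: (5,0) in TLB -> HIT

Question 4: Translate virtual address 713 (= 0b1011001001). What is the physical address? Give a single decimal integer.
Answer: 377

Derivation:
vaddr = 713 = 0b1011001001
Split: l1_idx=5, l2_idx=4, offset=9
L1[5] = 0
L2[0][4] = 23
paddr = 23 * 16 + 9 = 377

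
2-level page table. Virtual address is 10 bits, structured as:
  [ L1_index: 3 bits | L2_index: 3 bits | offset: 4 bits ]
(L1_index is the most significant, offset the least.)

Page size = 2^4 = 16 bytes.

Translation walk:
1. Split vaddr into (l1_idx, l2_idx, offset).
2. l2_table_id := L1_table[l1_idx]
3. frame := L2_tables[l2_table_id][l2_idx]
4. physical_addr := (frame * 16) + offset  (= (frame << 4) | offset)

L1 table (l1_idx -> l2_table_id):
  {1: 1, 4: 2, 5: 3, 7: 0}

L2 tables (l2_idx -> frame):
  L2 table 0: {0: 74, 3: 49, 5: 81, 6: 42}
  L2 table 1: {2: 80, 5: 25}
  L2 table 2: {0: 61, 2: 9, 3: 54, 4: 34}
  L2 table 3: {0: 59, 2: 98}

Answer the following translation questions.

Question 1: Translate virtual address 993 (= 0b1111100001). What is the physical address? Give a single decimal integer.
vaddr = 993 = 0b1111100001
Split: l1_idx=7, l2_idx=6, offset=1
L1[7] = 0
L2[0][6] = 42
paddr = 42 * 16 + 1 = 673

Answer: 673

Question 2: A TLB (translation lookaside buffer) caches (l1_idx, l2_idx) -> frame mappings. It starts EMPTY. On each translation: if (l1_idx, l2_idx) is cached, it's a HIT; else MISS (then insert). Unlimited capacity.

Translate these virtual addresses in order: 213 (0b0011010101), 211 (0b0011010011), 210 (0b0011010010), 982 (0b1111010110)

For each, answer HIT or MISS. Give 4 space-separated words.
vaddr=213: (1,5) not in TLB -> MISS, insert
vaddr=211: (1,5) in TLB -> HIT
vaddr=210: (1,5) in TLB -> HIT
vaddr=982: (7,5) not in TLB -> MISS, insert

Answer: MISS HIT HIT MISS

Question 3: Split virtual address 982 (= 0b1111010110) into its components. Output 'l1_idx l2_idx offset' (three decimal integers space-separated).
vaddr = 982 = 0b1111010110
  top 3 bits -> l1_idx = 7
  next 3 bits -> l2_idx = 5
  bottom 4 bits -> offset = 6

Answer: 7 5 6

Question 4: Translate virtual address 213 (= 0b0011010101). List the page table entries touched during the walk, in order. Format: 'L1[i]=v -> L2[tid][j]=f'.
Answer: L1[1]=1 -> L2[1][5]=25

Derivation:
vaddr = 213 = 0b0011010101
Split: l1_idx=1, l2_idx=5, offset=5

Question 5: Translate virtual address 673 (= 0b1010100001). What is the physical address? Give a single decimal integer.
vaddr = 673 = 0b1010100001
Split: l1_idx=5, l2_idx=2, offset=1
L1[5] = 3
L2[3][2] = 98
paddr = 98 * 16 + 1 = 1569

Answer: 1569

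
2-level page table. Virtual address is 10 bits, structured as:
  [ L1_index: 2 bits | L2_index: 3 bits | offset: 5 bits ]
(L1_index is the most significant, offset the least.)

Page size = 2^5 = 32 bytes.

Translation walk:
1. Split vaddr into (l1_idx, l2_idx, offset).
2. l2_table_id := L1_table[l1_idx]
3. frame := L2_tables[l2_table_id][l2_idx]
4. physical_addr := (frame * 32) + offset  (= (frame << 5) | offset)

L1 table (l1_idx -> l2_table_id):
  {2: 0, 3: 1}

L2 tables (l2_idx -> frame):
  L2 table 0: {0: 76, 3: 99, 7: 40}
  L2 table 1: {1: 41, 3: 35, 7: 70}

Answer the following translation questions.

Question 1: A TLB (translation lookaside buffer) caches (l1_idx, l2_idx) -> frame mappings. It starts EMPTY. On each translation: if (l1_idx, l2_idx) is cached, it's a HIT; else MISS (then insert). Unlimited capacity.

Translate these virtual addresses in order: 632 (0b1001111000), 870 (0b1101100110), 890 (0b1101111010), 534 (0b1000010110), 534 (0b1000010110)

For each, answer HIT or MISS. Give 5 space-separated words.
Answer: MISS MISS HIT MISS HIT

Derivation:
vaddr=632: (2,3) not in TLB -> MISS, insert
vaddr=870: (3,3) not in TLB -> MISS, insert
vaddr=890: (3,3) in TLB -> HIT
vaddr=534: (2,0) not in TLB -> MISS, insert
vaddr=534: (2,0) in TLB -> HIT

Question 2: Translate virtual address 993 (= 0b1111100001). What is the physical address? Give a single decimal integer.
vaddr = 993 = 0b1111100001
Split: l1_idx=3, l2_idx=7, offset=1
L1[3] = 1
L2[1][7] = 70
paddr = 70 * 32 + 1 = 2241

Answer: 2241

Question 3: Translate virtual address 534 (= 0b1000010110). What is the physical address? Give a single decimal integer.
vaddr = 534 = 0b1000010110
Split: l1_idx=2, l2_idx=0, offset=22
L1[2] = 0
L2[0][0] = 76
paddr = 76 * 32 + 22 = 2454

Answer: 2454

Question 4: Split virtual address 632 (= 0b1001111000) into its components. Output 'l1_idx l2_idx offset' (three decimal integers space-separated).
Answer: 2 3 24

Derivation:
vaddr = 632 = 0b1001111000
  top 2 bits -> l1_idx = 2
  next 3 bits -> l2_idx = 3
  bottom 5 bits -> offset = 24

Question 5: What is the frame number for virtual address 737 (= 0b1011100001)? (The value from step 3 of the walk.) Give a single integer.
Answer: 40

Derivation:
vaddr = 737: l1_idx=2, l2_idx=7
L1[2] = 0; L2[0][7] = 40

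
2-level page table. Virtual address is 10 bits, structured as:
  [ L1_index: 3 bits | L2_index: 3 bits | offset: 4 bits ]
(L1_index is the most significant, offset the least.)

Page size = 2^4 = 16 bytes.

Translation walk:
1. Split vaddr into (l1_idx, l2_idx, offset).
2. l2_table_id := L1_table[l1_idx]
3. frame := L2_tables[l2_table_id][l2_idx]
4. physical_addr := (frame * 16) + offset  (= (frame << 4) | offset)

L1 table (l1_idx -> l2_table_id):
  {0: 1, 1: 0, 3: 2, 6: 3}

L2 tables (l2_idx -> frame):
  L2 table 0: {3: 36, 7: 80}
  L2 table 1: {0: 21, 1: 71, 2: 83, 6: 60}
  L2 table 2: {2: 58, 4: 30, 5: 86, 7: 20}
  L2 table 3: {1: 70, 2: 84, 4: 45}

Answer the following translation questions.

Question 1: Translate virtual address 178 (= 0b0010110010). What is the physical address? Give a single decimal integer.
vaddr = 178 = 0b0010110010
Split: l1_idx=1, l2_idx=3, offset=2
L1[1] = 0
L2[0][3] = 36
paddr = 36 * 16 + 2 = 578

Answer: 578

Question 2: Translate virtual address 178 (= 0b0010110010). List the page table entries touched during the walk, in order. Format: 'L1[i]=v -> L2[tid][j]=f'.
Answer: L1[1]=0 -> L2[0][3]=36

Derivation:
vaddr = 178 = 0b0010110010
Split: l1_idx=1, l2_idx=3, offset=2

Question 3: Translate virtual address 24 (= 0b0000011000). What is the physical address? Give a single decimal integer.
vaddr = 24 = 0b0000011000
Split: l1_idx=0, l2_idx=1, offset=8
L1[0] = 1
L2[1][1] = 71
paddr = 71 * 16 + 8 = 1144

Answer: 1144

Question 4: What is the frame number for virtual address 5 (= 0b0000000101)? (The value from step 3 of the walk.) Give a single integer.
vaddr = 5: l1_idx=0, l2_idx=0
L1[0] = 1; L2[1][0] = 21

Answer: 21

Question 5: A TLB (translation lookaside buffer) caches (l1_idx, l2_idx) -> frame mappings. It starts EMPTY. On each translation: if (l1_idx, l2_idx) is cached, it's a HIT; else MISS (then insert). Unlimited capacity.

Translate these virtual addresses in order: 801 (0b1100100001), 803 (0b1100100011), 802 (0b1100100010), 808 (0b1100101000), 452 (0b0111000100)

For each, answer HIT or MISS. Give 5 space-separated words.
vaddr=801: (6,2) not in TLB -> MISS, insert
vaddr=803: (6,2) in TLB -> HIT
vaddr=802: (6,2) in TLB -> HIT
vaddr=808: (6,2) in TLB -> HIT
vaddr=452: (3,4) not in TLB -> MISS, insert

Answer: MISS HIT HIT HIT MISS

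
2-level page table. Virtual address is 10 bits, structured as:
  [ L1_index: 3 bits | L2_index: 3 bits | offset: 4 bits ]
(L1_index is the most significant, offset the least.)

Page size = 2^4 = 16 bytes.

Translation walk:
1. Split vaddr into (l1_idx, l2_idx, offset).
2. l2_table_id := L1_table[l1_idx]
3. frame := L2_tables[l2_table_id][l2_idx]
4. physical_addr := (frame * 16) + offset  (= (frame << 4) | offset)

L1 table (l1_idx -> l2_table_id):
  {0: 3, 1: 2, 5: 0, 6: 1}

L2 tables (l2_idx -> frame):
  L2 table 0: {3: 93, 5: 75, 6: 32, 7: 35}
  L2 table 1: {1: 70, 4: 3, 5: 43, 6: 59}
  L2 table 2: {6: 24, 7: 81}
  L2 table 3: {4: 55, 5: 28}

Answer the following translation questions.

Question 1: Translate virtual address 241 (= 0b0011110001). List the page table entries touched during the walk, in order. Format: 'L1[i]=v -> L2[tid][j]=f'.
vaddr = 241 = 0b0011110001
Split: l1_idx=1, l2_idx=7, offset=1

Answer: L1[1]=2 -> L2[2][7]=81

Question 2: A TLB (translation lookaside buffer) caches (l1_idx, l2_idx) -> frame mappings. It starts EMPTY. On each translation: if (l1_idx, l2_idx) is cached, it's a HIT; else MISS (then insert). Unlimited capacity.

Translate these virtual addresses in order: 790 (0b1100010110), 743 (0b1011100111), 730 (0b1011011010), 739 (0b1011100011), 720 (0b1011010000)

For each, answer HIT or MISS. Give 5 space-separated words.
vaddr=790: (6,1) not in TLB -> MISS, insert
vaddr=743: (5,6) not in TLB -> MISS, insert
vaddr=730: (5,5) not in TLB -> MISS, insert
vaddr=739: (5,6) in TLB -> HIT
vaddr=720: (5,5) in TLB -> HIT

Answer: MISS MISS MISS HIT HIT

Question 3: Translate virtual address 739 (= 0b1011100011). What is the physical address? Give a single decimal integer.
vaddr = 739 = 0b1011100011
Split: l1_idx=5, l2_idx=6, offset=3
L1[5] = 0
L2[0][6] = 32
paddr = 32 * 16 + 3 = 515

Answer: 515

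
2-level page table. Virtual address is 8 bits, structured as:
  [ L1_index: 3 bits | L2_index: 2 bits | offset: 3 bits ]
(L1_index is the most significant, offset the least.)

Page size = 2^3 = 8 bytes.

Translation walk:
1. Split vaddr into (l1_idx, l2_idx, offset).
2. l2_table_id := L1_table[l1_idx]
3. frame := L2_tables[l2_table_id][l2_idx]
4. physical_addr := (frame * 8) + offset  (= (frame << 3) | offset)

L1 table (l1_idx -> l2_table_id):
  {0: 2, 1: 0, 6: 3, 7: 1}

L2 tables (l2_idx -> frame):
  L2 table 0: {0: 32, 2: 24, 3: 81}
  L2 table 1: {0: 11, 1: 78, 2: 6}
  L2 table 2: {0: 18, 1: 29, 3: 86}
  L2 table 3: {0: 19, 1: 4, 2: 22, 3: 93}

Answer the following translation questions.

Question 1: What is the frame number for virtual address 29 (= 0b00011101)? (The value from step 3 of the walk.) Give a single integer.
vaddr = 29: l1_idx=0, l2_idx=3
L1[0] = 2; L2[2][3] = 86

Answer: 86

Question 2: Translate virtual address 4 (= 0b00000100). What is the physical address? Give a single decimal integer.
Answer: 148

Derivation:
vaddr = 4 = 0b00000100
Split: l1_idx=0, l2_idx=0, offset=4
L1[0] = 2
L2[2][0] = 18
paddr = 18 * 8 + 4 = 148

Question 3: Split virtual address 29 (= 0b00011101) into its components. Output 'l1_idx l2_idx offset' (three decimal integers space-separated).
vaddr = 29 = 0b00011101
  top 3 bits -> l1_idx = 0
  next 2 bits -> l2_idx = 3
  bottom 3 bits -> offset = 5

Answer: 0 3 5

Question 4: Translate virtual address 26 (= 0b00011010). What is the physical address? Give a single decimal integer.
vaddr = 26 = 0b00011010
Split: l1_idx=0, l2_idx=3, offset=2
L1[0] = 2
L2[2][3] = 86
paddr = 86 * 8 + 2 = 690

Answer: 690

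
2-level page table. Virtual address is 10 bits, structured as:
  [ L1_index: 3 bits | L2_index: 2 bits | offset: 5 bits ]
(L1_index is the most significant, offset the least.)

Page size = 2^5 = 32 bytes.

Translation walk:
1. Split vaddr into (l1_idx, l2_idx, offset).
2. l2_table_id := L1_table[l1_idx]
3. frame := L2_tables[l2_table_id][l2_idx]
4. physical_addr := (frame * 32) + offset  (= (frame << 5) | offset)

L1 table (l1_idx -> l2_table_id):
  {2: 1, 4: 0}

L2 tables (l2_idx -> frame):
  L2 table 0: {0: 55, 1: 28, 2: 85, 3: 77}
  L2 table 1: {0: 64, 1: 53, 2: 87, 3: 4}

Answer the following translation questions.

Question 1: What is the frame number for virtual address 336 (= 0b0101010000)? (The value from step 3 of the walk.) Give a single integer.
vaddr = 336: l1_idx=2, l2_idx=2
L1[2] = 1; L2[1][2] = 87

Answer: 87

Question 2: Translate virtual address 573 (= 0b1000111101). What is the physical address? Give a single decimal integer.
vaddr = 573 = 0b1000111101
Split: l1_idx=4, l2_idx=1, offset=29
L1[4] = 0
L2[0][1] = 28
paddr = 28 * 32 + 29 = 925

Answer: 925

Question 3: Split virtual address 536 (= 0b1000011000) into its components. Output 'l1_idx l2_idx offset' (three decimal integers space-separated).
Answer: 4 0 24

Derivation:
vaddr = 536 = 0b1000011000
  top 3 bits -> l1_idx = 4
  next 2 bits -> l2_idx = 0
  bottom 5 bits -> offset = 24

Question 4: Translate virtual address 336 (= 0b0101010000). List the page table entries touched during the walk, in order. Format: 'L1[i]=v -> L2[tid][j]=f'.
Answer: L1[2]=1 -> L2[1][2]=87

Derivation:
vaddr = 336 = 0b0101010000
Split: l1_idx=2, l2_idx=2, offset=16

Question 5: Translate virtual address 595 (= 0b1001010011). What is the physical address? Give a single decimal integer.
Answer: 2739

Derivation:
vaddr = 595 = 0b1001010011
Split: l1_idx=4, l2_idx=2, offset=19
L1[4] = 0
L2[0][2] = 85
paddr = 85 * 32 + 19 = 2739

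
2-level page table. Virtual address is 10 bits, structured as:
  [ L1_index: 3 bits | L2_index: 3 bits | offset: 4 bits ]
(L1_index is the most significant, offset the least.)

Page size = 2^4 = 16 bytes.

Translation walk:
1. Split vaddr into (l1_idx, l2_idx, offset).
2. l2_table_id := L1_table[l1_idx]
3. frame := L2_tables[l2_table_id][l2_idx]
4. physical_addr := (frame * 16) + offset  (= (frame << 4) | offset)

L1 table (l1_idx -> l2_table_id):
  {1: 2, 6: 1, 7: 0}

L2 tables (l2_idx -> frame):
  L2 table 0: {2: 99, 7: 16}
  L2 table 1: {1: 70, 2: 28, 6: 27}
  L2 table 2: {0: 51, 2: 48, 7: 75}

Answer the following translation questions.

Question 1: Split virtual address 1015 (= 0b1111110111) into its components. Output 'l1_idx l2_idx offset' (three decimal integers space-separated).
Answer: 7 7 7

Derivation:
vaddr = 1015 = 0b1111110111
  top 3 bits -> l1_idx = 7
  next 3 bits -> l2_idx = 7
  bottom 4 bits -> offset = 7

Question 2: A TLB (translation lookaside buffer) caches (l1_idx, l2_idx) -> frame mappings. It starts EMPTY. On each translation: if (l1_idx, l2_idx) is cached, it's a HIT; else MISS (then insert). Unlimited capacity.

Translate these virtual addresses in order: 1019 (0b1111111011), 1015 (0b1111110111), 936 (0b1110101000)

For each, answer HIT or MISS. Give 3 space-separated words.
Answer: MISS HIT MISS

Derivation:
vaddr=1019: (7,7) not in TLB -> MISS, insert
vaddr=1015: (7,7) in TLB -> HIT
vaddr=936: (7,2) not in TLB -> MISS, insert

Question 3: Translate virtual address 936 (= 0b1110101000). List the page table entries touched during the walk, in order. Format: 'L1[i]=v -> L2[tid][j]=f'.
Answer: L1[7]=0 -> L2[0][2]=99

Derivation:
vaddr = 936 = 0b1110101000
Split: l1_idx=7, l2_idx=2, offset=8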